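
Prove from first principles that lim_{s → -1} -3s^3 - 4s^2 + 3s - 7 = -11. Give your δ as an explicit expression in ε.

δ = min(1, ε/18)

Fix ε > 0. We want δ > 0 such that 0 < |s + 1| < δ implies |(-3s^3 - 4s^2 + 3s - 7) + 11| < ε.
(-3s^3 - 4s^2 + 3s - 7) + 11 = -3s^3 - 4s^2 + 3s + 4 = (s + 1)(-3s^2 - s + 4).
So |(-3s^3 - 4s^2 + 3s - 7) + 11| = |s + 1|·|-3s^2 - s + 4|.
Require δ ≤ 1. Then |s + 1| < 1 gives |s| < 2, and by the triangle inequality |-3s^2 - s + 4| ≤ 3·2^2 + 2 + 4 = 18.
Hence |(-3s^3 - 4s^2 + 3s - 7) + 11| ≤ 18|s + 1| < ε provided |s + 1| < ε/18.
Choosing δ = min(1, ε/18) ensures both conditions, hence |(-3s^3 - 4s^2 + 3s - 7) + 11| < ε.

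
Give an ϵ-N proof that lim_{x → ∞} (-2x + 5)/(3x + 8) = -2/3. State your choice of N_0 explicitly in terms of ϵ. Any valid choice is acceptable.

Suppose ϵ > 0. We seek N_0 > 0 such that x > N_0 implies |(-2x + 5)/(3x + 8) + 2/3| < ϵ.
(-2x + 5)/(3x + 8) + 2/3 = (3(-2x + 5) − (-2)(3x + 8)) / (3(3x + 8)) = 31/(3(3x + 8)).
For x > 0 we have 3x + 8 > 3x, so |(-2x + 5)/(3x + 8) + 2/3| = 31/(3(3x + 8)) < 31/(3·3x) = (31/9)/x.
Thus |(-2x + 5)/(3x + 8) + 2/3| < ϵ whenever x > (31/9)/ϵ.
Take N_0 = (31/9)/ϵ. If x > N_0 then |(-2x + 5)/(3x + 8) + 2/3| < (31/9)/x < ϵ.

N_0 = (31/9)/ϵ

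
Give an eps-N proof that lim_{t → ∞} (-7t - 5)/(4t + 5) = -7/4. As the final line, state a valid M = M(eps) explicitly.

M = (15/16)/eps

Suppose eps > 0. We seek M > 0 such that t > M implies |(-7t - 5)/(4t + 5) + 7/4| < eps.
(-7t - 5)/(4t + 5) + 7/4 = (4(-7t - 5) − (-7)(4t + 5)) / (4(4t + 5)) = 15/(4(4t + 5)).
For t > 0 we have 4t + 5 > 4t, so |(-7t - 5)/(4t + 5) + 7/4| = 15/(4(4t + 5)) < 15/(4·4t) = (15/16)/t.
Thus |(-7t - 5)/(4t + 5) + 7/4| < eps whenever t > (15/16)/eps.
Take M = (15/16)/eps. If t > M then |(-7t - 5)/(4t + 5) + 7/4| < (15/16)/t < eps.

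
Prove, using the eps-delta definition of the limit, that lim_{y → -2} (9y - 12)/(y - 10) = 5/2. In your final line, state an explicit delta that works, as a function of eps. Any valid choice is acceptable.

Let eps > 0. We want delta > 0 with 0 < |y + 2| < delta ⇒ |(9y - 12)/(y - 10) − (5/2)| < eps.
Combining over a common denominator, (9y - 12)/(y - 10) − (5/2) = [(9y - 12)·(-12) − (-30)·(y - 10)] / [(-12)·(y - 10)] = -78(y + 2) / ((-12)(y - 10)).
So |(9y - 12)/(y - 10) − (5/2)| = 78|y + 2| / (12·|y − 10|).
Require delta ≤ 6, so |y − 10| ≥ |-12| − |y + 2| > 12 − 6 = 6.
Hence |(9y - 12)/(y - 10) − (5/2)| < 78|y + 2|/(12·6) = (13/12)|y + 2|, which is < eps once |y + 2| < (12/13)eps.
Take delta = min(6, (12/13)eps). Then 0 < |y + 2| < delta forces both bounds, so |(9y - 12)/(y - 10) − (5/2)| < eps.

delta = min(6, (12/13)eps)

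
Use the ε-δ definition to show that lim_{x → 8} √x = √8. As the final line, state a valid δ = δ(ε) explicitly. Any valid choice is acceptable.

Let ε > 0 be given. We want δ > 0 such that 0 < |x − 8| < δ implies |√x − √8| < ε.
Multiplying by the conjugate, |√x − √8| = |x − 8|/(√x + √8).
Restrict δ ≤ 8 so that |x − 8| < 8 forces x > 0, and then √x + √8 > √8.
Hence |√x − √8| < |x − 8|/√8, which is < ε once |x − 8| < √8·ε.
Take δ = min(8, √8·ε). If 0 < |x − 8| < δ then x > 0 and |√x − √8| < |x − 8|/√8 < ε.

δ = min(8, √8·ε)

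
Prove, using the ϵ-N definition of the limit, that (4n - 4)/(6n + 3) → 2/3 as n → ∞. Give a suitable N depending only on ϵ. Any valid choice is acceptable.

Let ϵ > 0 be given. For n ≥ 1, |(4n - 4)/(6n + 3) − (2/3)| = |-36|/(6(6n + 3)) = 36/(6(6n + 3)).
Since 6n + 3 ≥ 6n for n ≥ 1, this is ≤ 36/(6·6n) = 1/n.
So |(4n - 4)/(6n + 3) − (2/3)| < ϵ whenever n > 1/ϵ.
Take N = 1/ϵ. If n > N then |(4n - 4)/(6n + 3) − (2/3)| ≤ 1/n < ϵ.

N = 1/ϵ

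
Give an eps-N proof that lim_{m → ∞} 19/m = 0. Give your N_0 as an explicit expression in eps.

N_0 = 19/eps

Suppose eps > 0. For m ≥ 1, |19/m − 0| = 19/(m) ≤ 19/m.
We need 19/m < eps, i.e. m > 19/eps.
Take N_0 = 19/eps. If m > N_0 then |19/m| ≤ 19/m < eps.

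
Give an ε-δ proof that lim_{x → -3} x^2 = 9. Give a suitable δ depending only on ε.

δ = min(1, ε/7)

Let ε > 0. We seek δ > 0 with 0 < |x + 3| < δ ⇒ |x^2 − 9| < ε.
Factor: x^2 − 9 = (x + 3)(x - 3), so |x^2 − 9| = |x + 3|·|x - 3|.
Restrict δ ≤ 1. Then |x + 3| < 1 gives |x| < 4, so by the triangle inequality |x - 3| ≤ 4 + 3 = 7.
Hence |x^2 − 9| ≤ 7|x + 3|, which is < ε once |x + 3| < ε/7.
Take δ = min(1, ε/7). If 0 < |x + 3| < δ then both bounds hold and |x^2 − 9| ≤ 7|x + 3| < 7·(ε/7) = ε.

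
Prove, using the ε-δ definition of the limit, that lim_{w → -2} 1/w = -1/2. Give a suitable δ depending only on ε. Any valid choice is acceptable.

δ = min(1, 2ε)

Fix ε > 0. We seek δ > 0 such that 0 < |w + 2| < δ implies |1/w + 1/2| < ε.
|1/w + 1/2| = |-2 − w|/(2·|w|) = |w + 2|/(2|w|).
Restrict δ ≤ 1. Then |w + 2| < 1 gives |w| > 1, so 2|w| > 2.
Then |1/w + 1/2| < |w + 2|/2, which is < ε when |w + 2| < 2ε.
Take δ = min(1, 2ε). Then 0 < |w + 2| < δ gives both |w + 2| < 1 and |w + 2| < 2ε, so |1/w + 1/2| < ε.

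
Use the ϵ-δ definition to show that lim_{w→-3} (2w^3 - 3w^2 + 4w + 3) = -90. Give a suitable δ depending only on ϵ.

Let ϵ > 0. We want δ > 0 such that 0 < |w + 3| < δ implies |(2w^3 - 3w^2 + 4w + 3) + 90| < ϵ.
(2w^3 - 3w^2 + 4w + 3) + 90 = 2w^3 - 3w^2 + 4w + 93 = (w + 3)(2w^2 - 9w + 31).
So |(2w^3 - 3w^2 + 4w + 3) + 90| = |w + 3|·|2w^2 - 9w + 31|.
Assume first that |w + 3| < 2, so |w| < 5. Then |2w^2 - 9w + 31| ≤ 2·5^2 + 9·5 + 31 = 126.
Hence |(2w^3 - 3w^2 + 4w + 3) + 90| ≤ 126|w + 3| < ϵ provided |w + 3| < ϵ/126.
Take δ = min(2, ϵ/126). Then 0 < |w + 3| < δ gives both |w + 3| < 2 and |w + 3| < ϵ/126, so |(2w^3 - 3w^2 + 4w + 3) + 90| < ϵ.

δ = min(2, ϵ/126)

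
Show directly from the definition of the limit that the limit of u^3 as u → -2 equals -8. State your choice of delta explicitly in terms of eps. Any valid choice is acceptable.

delta = min(2, eps/28)

Let eps > 0 be given. We seek delta > 0 with 0 < |u + 2| < delta ⇒ |u^3 + 8| < eps.
Factor: u^3 + 8 = (u + 2)(u^2 - 2u + 4), so |u^3 + 8| = |u + 2|·|u^2 - 2u + 4|.
Restrict delta ≤ 2. Then |u + 2| < 2 gives |u| < 4, so by the triangle inequality |u^2 - 2u + 4| ≤ 4^2 + 2·4 + 4 = 28.
Hence |u^3 + 8| ≤ 28|u + 2|, which is < eps once |u + 2| < eps/28.
Take delta = min(2, eps/28). If 0 < |u + 2| < delta then both bounds hold and |u^3 + 8| ≤ 28|u + 2| < 28·(eps/28) = eps.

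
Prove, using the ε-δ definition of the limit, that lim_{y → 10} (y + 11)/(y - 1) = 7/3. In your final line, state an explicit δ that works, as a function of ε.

Let ε > 0 be given. We want δ > 0 with 0 < |y − 10| < δ ⇒ |(y + 11)/(y - 1) − (7/3)| < ε.
Combining over a common denominator, (y + 11)/(y - 1) − (7/3) = [(y + 11)·9 − 21·(y - 1)] / [9·(y - 1)] = -12(y − 10) / (9(y - 1)).
So |(y + 11)/(y - 1) − (7/3)| = 12|y − 10| / (9·|y − 1|).
Require δ ≤ 9/2, so |y − 1| ≥ |9| − |y − 10| > 9 − 9/2 = 9/2.
Hence |(y + 11)/(y - 1) − (7/3)| < 12|y − 10|/(9·(9/2)) = (8/27)|y − 10|, which is < ε once |y − 10| < (27/8)ε.
Take δ = min(9/2, (27/8)ε). Then 0 < |y − 10| < δ forces both bounds, so |(y + 11)/(y - 1) − (7/3)| < ε.

δ = min(9/2, (27/8)ε)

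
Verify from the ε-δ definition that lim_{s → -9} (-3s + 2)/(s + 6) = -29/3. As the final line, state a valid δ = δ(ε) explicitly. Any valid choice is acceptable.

Let ε > 0 be given. We want δ > 0 with 0 < |s + 9| < δ ⇒ |(-3s + 2)/(s + 6) + 29/3| < ε.
Combining over a common denominator, (-3s + 2)/(s + 6) + 29/3 = [(-3s + 2)·(-3) − 29·(s + 6)] / [(-3)·(s + 6)] = -20(s + 9) / ((-3)(s + 6)).
So |(-3s + 2)/(s + 6) + 29/3| = 20|s + 9| / (3·|s + 6|).
Require δ ≤ 3/2, so |s + 6| ≥ |-3| − |s + 9| > 3 − 3/2 = 3/2.
Hence |(-3s + 2)/(s + 6) + 29/3| < 20|s + 9|/(3·(3/2)) = (40/9)|s + 9|, which is < ε once |s + 9| < (9/40)ε.
Take δ = min(3/2, (9/40)ε). Then 0 < |s + 9| < δ forces both bounds, so |(-3s + 2)/(s + 6) + 29/3| < ε.

δ = min(3/2, (9/40)ε)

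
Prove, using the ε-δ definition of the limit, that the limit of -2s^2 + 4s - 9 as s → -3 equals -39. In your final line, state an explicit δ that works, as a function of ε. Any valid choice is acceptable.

δ = min(1, ε/18)

Let ε > 0. We want δ > 0 such that 0 < |s + 3| < δ implies |(-2s^2 + 4s - 9) + 39| < ε.
(-2s^2 + 4s - 9) + 39 = -2s^2 + 4s + 30 = (s + 3)(-2s + 10).
So |(-2s^2 + 4s - 9) + 39| = |s + 3|·|-2s + 10|.
Require δ ≤ 1. Then |s + 3| < 1 gives |s| < 4, and by the triangle inequality |-2s + 10| ≤ 2·4 + 10 = 18.
Hence |(-2s^2 + 4s - 9) + 39| ≤ 18|s + 3| < ε provided |s + 3| < ε/18.
Take δ = min(1, ε/18). Then 0 < |s + 3| < δ gives both |s + 3| < 1 and |s + 3| < ε/18, so |(-2s^2 + 4s - 9) + 39| < ε.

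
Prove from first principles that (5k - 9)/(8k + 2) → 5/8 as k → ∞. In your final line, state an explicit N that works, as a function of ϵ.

N = (41/32)/ϵ

Let ϵ > 0. For k ≥ 1, |(5k - 9)/(8k + 2) − (5/8)| = |-82|/(8(8k + 2)) = 82/(8(8k + 2)).
Since 8k + 2 ≥ 8k for k ≥ 1, this is ≤ 82/(8·8k) = (41/32)/k.
So |(5k - 9)/(8k + 2) − (5/8)| < ϵ whenever k > (41/32)/ϵ.
Take N = (41/32)/ϵ. If k > N then |(5k - 9)/(8k + 2) − (5/8)| ≤ (41/32)/k < ϵ.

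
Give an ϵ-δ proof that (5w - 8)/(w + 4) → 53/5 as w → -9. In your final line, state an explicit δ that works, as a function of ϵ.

δ = min(5/2, (25/56)ϵ)

Let ϵ > 0. We want δ > 0 with 0 < |w + 9| < δ ⇒ |(5w - 8)/(w + 4) − (53/5)| < ϵ.
Combining over a common denominator, (5w - 8)/(w + 4) − (53/5) = [(5w - 8)·(-5) − (-53)·(w + 4)] / [(-5)·(w + 4)] = 28(w + 9) / ((-5)(w + 4)).
So |(5w - 8)/(w + 4) − (53/5)| = 28|w + 9| / (5·|w + 4|).
Require δ ≤ 5/2, so |w + 4| ≥ |-5| − |w + 9| > 5 − 5/2 = 5/2.
Hence |(5w - 8)/(w + 4) − (53/5)| < 28|w + 9|/(5·(5/2)) = (56/25)|w + 9|, which is < ϵ once |w + 9| < (25/56)ϵ.
Take δ = min(5/2, (25/56)ϵ). Then 0 < |w + 9| < δ forces both bounds, so |(5w - 8)/(w + 4) − (53/5)| < ϵ.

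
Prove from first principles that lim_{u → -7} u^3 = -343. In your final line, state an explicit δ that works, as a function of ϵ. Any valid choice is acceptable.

δ = min(1, ϵ/169)

Suppose ϵ > 0. We seek δ > 0 with 0 < |u + 7| < δ ⇒ |u^3 + 343| < ϵ.
Factor: u^3 + 343 = (u + 7)(u^2 - 7u + 49), so |u^3 + 343| = |u + 7|·|u^2 - 7u + 49|.
Impose δ ≤ 1 so that |u| < 8; then |u^2 - 7u + 49| ≤ 169.
Hence |u^3 + 343| ≤ 169|u + 7|, which is < ϵ once |u + 7| < ϵ/169.
Take δ = min(1, ϵ/169). If 0 < |u + 7| < δ then both bounds hold and |u^3 + 343| ≤ 169|u + 7| < 169·(ϵ/169) = ϵ.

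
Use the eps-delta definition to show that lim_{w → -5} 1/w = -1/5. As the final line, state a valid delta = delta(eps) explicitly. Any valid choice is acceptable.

Let eps > 0. We seek delta > 0 such that 0 < |w + 5| < delta implies |1/w + 1/5| < eps.
|1/w + 1/5| = |-5 − w|/(5·|w|) = |w + 5|/(5|w|).
Restrict delta ≤ 5/2. Then |w + 5| < 5/2 gives |w| > 5/2, so 5|w| > 25/2.
Then |1/w + 1/5| < |w + 5|/(25/2), which is < eps when |w + 5| < (25/2)eps.
Take delta = min(5/2, (25/2)eps). Then 0 < |w + 5| < delta gives both |w + 5| < 5/2 and |w + 5| < (25/2)eps, so |1/w + 1/5| < eps.

delta = min(5/2, (25/2)eps)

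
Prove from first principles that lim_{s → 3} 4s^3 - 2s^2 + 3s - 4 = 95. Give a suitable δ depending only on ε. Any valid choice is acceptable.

Let ε > 0. We want δ > 0 such that 0 < |s − 3| < δ implies |(4s^3 - 2s^2 + 3s - 4) − 95| < ε.
(4s^3 - 2s^2 + 3s - 4) − 95 = 4s^3 - 2s^2 + 3s - 99 = (s − 3)(4s^2 + 10s + 33).
So |(4s^3 - 2s^2 + 3s - 4) − 95| = |s − 3|·|4s^2 + 10s + 33|.
Require δ ≤ 1. Then |s − 3| < 1 gives |s| < 4, and by the triangle inequality |4s^2 + 10s + 33| ≤ 4·4^2 + 10·4 + 33 = 137.
Hence |(4s^3 - 2s^2 + 3s - 4) − 95| ≤ 137|s − 3| < ε provided |s − 3| < ε/137.
Take δ = min(1, ε/137). Then 0 < |s − 3| < δ gives both |s − 3| < 1 and |s − 3| < ε/137, so |(4s^3 - 2s^2 + 3s - 4) − 95| < ε.

δ = min(1, ε/137)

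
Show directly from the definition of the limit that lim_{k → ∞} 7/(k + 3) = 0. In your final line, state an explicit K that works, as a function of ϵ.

K = 7/ϵ

Let ϵ > 0. For k ≥ 1, |7/(k + 3) − 0| = 7/(k + 3) ≤ 7/k.
We need 7/k < ϵ, i.e. k > 7/ϵ.
Take K = 7/ϵ. If k > K then |7/(k + 3)| ≤ 7/k < ϵ.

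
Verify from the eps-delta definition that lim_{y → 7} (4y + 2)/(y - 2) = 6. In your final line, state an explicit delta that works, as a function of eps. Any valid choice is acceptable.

Fix eps > 0. We want delta > 0 with 0 < |y − 7| < delta ⇒ |(4y + 2)/(y - 2) − 6| < eps.
Combining over a common denominator, (4y + 2)/(y - 2) − 6 = [(4y + 2)·5 − 30·(y - 2)] / [5·(y - 2)] = -10(y − 7) / (5(y - 2)).
So |(4y + 2)/(y - 2) − 6| = 10|y − 7| / (5·|y − 2|).
Restrict delta ≤ 5/2. Then |y − 7| < 5/2 gives |y − 2| = |(y − 7) + 5| ≥ 5 − 5/2 = 5/2.
Hence |(4y + 2)/(y - 2) − 6| < 10|y − 7|/(5·(5/2)) = (4/5)|y − 7|, which is < eps once |y − 7| < (5/4)eps.
Take delta = min(5/2, (5/4)eps). Then 0 < |y − 7| < delta forces both bounds, so |(4y + 2)/(y - 2) − 6| < eps.

delta = min(5/2, (5/4)eps)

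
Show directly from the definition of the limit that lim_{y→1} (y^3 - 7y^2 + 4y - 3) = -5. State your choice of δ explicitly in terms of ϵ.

δ = min(1, ϵ/18)

Fix ϵ > 0. We want δ > 0 such that 0 < |y − 1| < δ implies |(y^3 - 7y^2 + 4y - 3) + 5| < ϵ.
(y^3 - 7y^2 + 4y - 3) + 5 = y^3 - 7y^2 + 4y + 2 = (y − 1)(y^2 - 6y - 2).
So |(y^3 - 7y^2 + 4y - 3) + 5| = |y − 1|·|y^2 - 6y - 2|.
Require δ ≤ 1. Then |y − 1| < 1 gives |y| < 2, and by the triangle inequality |y^2 - 6y - 2| ≤ 2^2 + 6·2 + 2 = 18.
Hence |(y^3 - 7y^2 + 4y - 3) + 5| ≤ 18|y − 1| < ϵ provided |y − 1| < ϵ/18.
Choosing δ = min(1, ϵ/18) ensures both conditions, hence |(y^3 - 7y^2 + 4y - 3) + 5| < ϵ.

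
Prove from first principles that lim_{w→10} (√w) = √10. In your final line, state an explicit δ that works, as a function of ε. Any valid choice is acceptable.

Suppose ε > 0. We want δ > 0 such that 0 < |w − 10| < δ implies |√w − √10| < ε.
Rationalise: √w − √10 = (w − 10)/(√w + √10), so |√w − √10| = |w − 10|/(√w + √10).
Restrict δ ≤ 10 so that |w − 10| < 10 forces w > 0, and then √w + √10 > √10.
Hence |√w − √10| < |w − 10|/√10, which is < ε once |w − 10| < √10·ε.
Take δ = min(10, √10·ε). If 0 < |w − 10| < δ then w > 0 and |√w − √10| < |w − 10|/√10 < ε.

δ = min(10, √10·ε)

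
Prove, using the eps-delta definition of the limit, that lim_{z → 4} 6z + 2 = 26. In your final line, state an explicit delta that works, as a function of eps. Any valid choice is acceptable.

Suppose eps > 0. We need delta > 0 so that 0 < |z − 4| < delta implies |(6z + 2) − 26| < eps.
Since (6z + 2) − 26 = 6(z − 4), we have |(6z + 2) − 26| = 6|z − 4|.
So 6|z − 4| < eps exactly when |z − 4| < eps/6.
Take delta = eps/6. If 0 < |z − 4| < delta then |(6z + 2) − 26| = 6|z − 4| < 6·(eps/6) = eps.

delta = eps/6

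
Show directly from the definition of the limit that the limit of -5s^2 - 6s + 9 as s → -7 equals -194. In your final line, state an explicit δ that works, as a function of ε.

Let ε > 0. We want δ > 0 such that 0 < |s + 7| < δ implies |(-5s^2 - 6s + 9) + 194| < ε.
(-5s^2 - 6s + 9) + 194 = -5s^2 - 6s + 203 = (s + 7)(-5s + 29).
So |(-5s^2 - 6s + 9) + 194| = |s + 7|·|-5s + 29|.
Assume first that |s + 7| < 1, so |s| < 8. Then |-5s + 29| ≤ 5·8 + 29 = 69.
Hence |(-5s^2 - 6s + 9) + 194| ≤ 69|s + 7| < ε provided |s + 7| < ε/69.
Choosing δ = min(1, ε/69) ensures both conditions, hence |(-5s^2 - 6s + 9) + 194| < ε.

δ = min(1, ε/69)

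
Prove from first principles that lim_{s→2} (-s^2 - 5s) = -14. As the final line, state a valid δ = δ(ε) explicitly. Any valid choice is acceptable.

δ = min(1, ε/10)

Let ε > 0 be given. We want δ > 0 such that 0 < |s − 2| < δ implies |(-s^2 - 5s) + 14| < ε.
(-s^2 - 5s) + 14 = -s^2 - 5s + 14 = (s − 2)(-s - 7).
So |(-s^2 - 5s) + 14| = |s − 2|·|-s - 7|.
Require δ ≤ 1. Then |s − 2| < 1 gives |s| < 3, and by the triangle inequality |-s - 7| ≤ 3 + 7 = 10.
Hence |(-s^2 - 5s) + 14| ≤ 10|s − 2| < ε provided |s − 2| < ε/10.
Choosing δ = min(1, ε/10) ensures both conditions, hence |(-s^2 - 5s) + 14| < ε.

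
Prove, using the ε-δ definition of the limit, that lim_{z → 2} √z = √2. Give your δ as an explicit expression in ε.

δ = min(2, √2·ε)

Let ε > 0 be given. We want δ > 0 such that 0 < |z − 2| < δ implies |√z − √2| < ε.
Multiplying by the conjugate, |√z − √2| = |z − 2|/(√z + √2).
Restrict δ ≤ 2 so that |z − 2| < 2 forces z > 0, and then √z + √2 > √2.
Hence |√z − √2| < |z − 2|/√2, which is < ε once |z − 2| < √2·ε.
Take δ = min(2, √2·ε). If 0 < |z − 2| < δ then z > 0 and |√z − √2| < |z − 2|/√2 < ε.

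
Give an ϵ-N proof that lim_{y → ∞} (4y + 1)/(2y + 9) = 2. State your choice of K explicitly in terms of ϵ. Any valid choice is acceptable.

K = (17/2)/ϵ

Fix ϵ > 0. We seek K > 0 such that y > K implies |(4y + 1)/(2y + 9) − 2| < ϵ.
(4y + 1)/(2y + 9) − 2 = (2(4y + 1) − 4(2y + 9)) / (2(2y + 9)) = -34/(2(2y + 9)).
For y > 0 we have 2y + 9 > 2y, so |(4y + 1)/(2y + 9) − 2| = 34/(2(2y + 9)) < 34/(2·2y) = (17/2)/y.
Thus |(4y + 1)/(2y + 9) − 2| < ϵ whenever y > (17/2)/ϵ.
Take K = (17/2)/ϵ. If y > K then |(4y + 1)/(2y + 9) − 2| < (17/2)/y < ϵ.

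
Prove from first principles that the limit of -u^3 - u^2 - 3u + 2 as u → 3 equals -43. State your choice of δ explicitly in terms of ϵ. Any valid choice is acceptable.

Let ϵ > 0 be given. We want δ > 0 such that 0 < |u − 3| < δ implies |(-u^3 - u^2 - 3u + 2) + 43| < ϵ.
(-u^3 - u^2 - 3u + 2) + 43 = -u^3 - u^2 - 3u + 45 = (u − 3)(-u^2 - 4u - 15).
So |(-u^3 - u^2 - 3u + 2) + 43| = |u − 3|·|-u^2 - 4u - 15|.
Require δ ≤ 1. Then |u − 3| < 1 gives |u| < 4, and by the triangle inequality |-u^2 - 4u - 15| ≤ 4^2 + 4·4 + 15 = 47.
Hence |(-u^3 - u^2 - 3u + 2) + 43| ≤ 47|u − 3| < ϵ provided |u − 3| < ϵ/47.
Choosing δ = min(1, ϵ/47) ensures both conditions, hence |(-u^3 - u^2 - 3u + 2) + 43| < ϵ.

δ = min(1, ϵ/47)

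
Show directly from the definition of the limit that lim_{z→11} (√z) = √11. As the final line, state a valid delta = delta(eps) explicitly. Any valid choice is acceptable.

delta = min(11, √11·eps)

Fix eps > 0. We want delta > 0 such that 0 < |z − 11| < delta implies |√z − √11| < eps.
Multiplying by the conjugate, |√z − √11| = |z − 11|/(√z + √11).
Restrict delta ≤ 11 so that |z − 11| < 11 forces z > 0, and then √z + √11 > √11.
Hence |√z − √11| < |z − 11|/√11, which is < eps once |z − 11| < √11·eps.
Take delta = min(11, √11·eps). If 0 < |z − 11| < delta then z > 0 and |√z − √11| < |z − 11|/√11 < eps.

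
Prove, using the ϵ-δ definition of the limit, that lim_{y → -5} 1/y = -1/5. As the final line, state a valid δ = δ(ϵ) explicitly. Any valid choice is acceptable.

Let ϵ > 0. We seek δ > 0 such that 0 < |y + 5| < δ implies |1/y + 1/5| < ϵ.
|1/y + 1/5| = |-5 − y|/(5·|y|) = |y + 5|/(5|y|).
Restrict δ ≤ 5/2. Then |y + 5| < 5/2 gives |y| > 5/2, so 5|y| > 25/2.
Then |1/y + 1/5| < |y + 5|/(25/2), which is < ϵ when |y + 5| < (25/2)ϵ.
Take δ = min(5/2, (25/2)ϵ). Then 0 < |y + 5| < δ gives both |y + 5| < 5/2 and |y + 5| < (25/2)ϵ, so |1/y + 1/5| < ϵ.

δ = min(5/2, (25/2)ϵ)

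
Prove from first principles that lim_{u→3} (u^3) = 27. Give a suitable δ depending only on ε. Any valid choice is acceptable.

δ = min(1, ε/37)

Let ε > 0 be given. We seek δ > 0 with 0 < |u − 3| < δ ⇒ |u^3 − 27| < ε.
Factor: u^3 − 27 = (u − 3)(u^2 + 3u + 9), so |u^3 − 27| = |u − 3|·|u^2 + 3u + 9|.
Restrict δ ≤ 1. Then |u − 3| < 1 gives |u| < 4, so by the triangle inequality |u^2 + 3u + 9| ≤ 4^2 + 3·4 + 9 = 37.
Hence |u^3 − 27| ≤ 37|u − 3|, which is < ε once |u − 3| < ε/37.
Take δ = min(1, ε/37). If 0 < |u − 3| < δ then both bounds hold and |u^3 − 27| ≤ 37|u − 3| < 37·(ε/37) = ε.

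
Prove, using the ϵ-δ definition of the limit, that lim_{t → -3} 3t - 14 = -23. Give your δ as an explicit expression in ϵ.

Suppose ϵ > 0. We need δ > 0 so that 0 < |t + 3| < δ implies |(3t - 14) + 23| < ϵ.
Since (3t - 14) + 23 = 3(t + 3), we have |(3t - 14) + 23| = 3|t + 3|.
So 3|t + 3| < ϵ exactly when |t + 3| < ϵ/3.
Take δ = ϵ/3. If 0 < |t + 3| < δ then |(3t - 14) + 23| = 3|t + 3| < 3·(ϵ/3) = ϵ.

δ = ϵ/3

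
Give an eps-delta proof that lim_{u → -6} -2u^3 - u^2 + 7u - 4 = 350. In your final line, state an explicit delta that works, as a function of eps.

Suppose eps > 0. We want delta > 0 such that 0 < |u + 6| < delta implies |(-2u^3 - u^2 + 7u - 4) − 350| < eps.
(-2u^3 - u^2 + 7u - 4) − 350 = -2u^3 - u^2 + 7u - 354 = (u + 6)(-2u^2 + 11u - 59).
So |(-2u^3 - u^2 + 7u - 4) − 350| = |u + 6|·|-2u^2 + 11u - 59|.
Require delta ≤ 1. Then |u + 6| < 1 gives |u| < 7, and by the triangle inequality |-2u^2 + 11u - 59| ≤ 2·7^2 + 11·7 + 59 = 234.
Hence |(-2u^3 - u^2 + 7u - 4) − 350| ≤ 234|u + 6| < eps provided |u + 6| < eps/234.
Take delta = min(1, eps/234). Then 0 < |u + 6| < delta gives both |u + 6| < 1 and |u + 6| < eps/234, so |(-2u^3 - u^2 + 7u - 4) − 350| < eps.

delta = min(1, eps/234)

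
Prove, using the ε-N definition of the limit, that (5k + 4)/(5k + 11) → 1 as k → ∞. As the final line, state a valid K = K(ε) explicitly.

K = (7/5)/ε

Let ε > 0. For k ≥ 1, |(5k + 4)/(5k + 11) − 1| = |-35|/(5(5k + 11)) = 35/(5(5k + 11)).
Since 5k + 11 ≥ 5k for k ≥ 1, this is ≤ 35/(5·5k) = (7/5)/k.
So |(5k + 4)/(5k + 11) − 1| < ε whenever k > (7/5)/ε.
Take K = (7/5)/ε. If k > K then |(5k + 4)/(5k + 11) − 1| ≤ (7/5)/k < ε.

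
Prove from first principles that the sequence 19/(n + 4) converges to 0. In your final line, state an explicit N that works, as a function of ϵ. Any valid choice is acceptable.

Let ϵ > 0. For n ≥ 1, |19/(n + 4) − 0| = 19/(n + 4) ≤ 19/n.
We need 19/n < ϵ, i.e. n > 19/ϵ.
Take N = 19/ϵ. If n > N then |19/(n + 4)| ≤ 19/n < ϵ.

N = 19/ϵ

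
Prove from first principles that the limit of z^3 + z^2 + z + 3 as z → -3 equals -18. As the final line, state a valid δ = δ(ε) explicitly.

δ = min(1, ε/31)

Suppose ε > 0. We want δ > 0 such that 0 < |z + 3| < δ implies |(z^3 + z^2 + z + 3) + 18| < ε.
(z^3 + z^2 + z + 3) + 18 = z^3 + z^2 + z + 21 = (z + 3)(z^2 - 2z + 7).
So |(z^3 + z^2 + z + 3) + 18| = |z + 3|·|z^2 - 2z + 7|.
Assume first that |z + 3| < 1, so |z| < 4. Then |z^2 - 2z + 7| ≤ 4^2 + 2·4 + 7 = 31.
Hence |(z^3 + z^2 + z + 3) + 18| ≤ 31|z + 3| < ε provided |z + 3| < ε/31.
Choosing δ = min(1, ε/31) ensures both conditions, hence |(z^3 + z^2 + z + 3) + 18| < ε.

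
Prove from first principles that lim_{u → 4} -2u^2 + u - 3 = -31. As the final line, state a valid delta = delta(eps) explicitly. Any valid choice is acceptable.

delta = min(1, eps/17)

Let eps > 0 be given. We want delta > 0 such that 0 < |u − 4| < delta implies |(-2u^2 + u - 3) + 31| < eps.
(-2u^2 + u - 3) + 31 = -2u^2 + u + 28 = (u − 4)(-2u - 7).
So |(-2u^2 + u - 3) + 31| = |u − 4|·|-2u - 7|.
Require delta ≤ 1. Then |u − 4| < 1 gives |u| < 5, and by the triangle inequality |-2u - 7| ≤ 2·5 + 7 = 17.
Hence |(-2u^2 + u - 3) + 31| ≤ 17|u − 4| < eps provided |u − 4| < eps/17.
Take delta = min(1, eps/17). Then 0 < |u − 4| < delta gives both |u − 4| < 1 and |u − 4| < eps/17, so |(-2u^2 + u - 3) + 31| < eps.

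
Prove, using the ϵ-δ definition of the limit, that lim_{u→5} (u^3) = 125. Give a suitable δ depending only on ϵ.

Fix ϵ > 0. We seek δ > 0 with 0 < |u − 5| < δ ⇒ |u^3 − 125| < ϵ.
Factor: u^3 − 125 = (u − 5)(u^2 + 5u + 25), so |u^3 − 125| = |u − 5|·|u^2 + 5u + 25|.
Restrict δ ≤ 2. Then |u − 5| < 2 gives |u| < 7, so by the triangle inequality |u^2 + 5u + 25| ≤ 7^2 + 5·7 + 25 = 109.
Hence |u^3 − 125| ≤ 109|u − 5|, which is < ϵ once |u − 5| < ϵ/109.
Take δ = min(2, ϵ/109). If 0 < |u − 5| < δ then both bounds hold and |u^3 − 125| ≤ 109|u − 5| < 109·(ϵ/109) = ϵ.

δ = min(2, ϵ/109)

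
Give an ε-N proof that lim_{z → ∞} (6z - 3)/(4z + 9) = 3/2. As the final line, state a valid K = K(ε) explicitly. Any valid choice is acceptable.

K = (33/8)/ε

Suppose ε > 0. We seek K > 0 such that z > K implies |(6z - 3)/(4z + 9) − (3/2)| < ε.
(6z - 3)/(4z + 9) − (3/2) = (4(6z - 3) − 6(4z + 9)) / (4(4z + 9)) = -66/(4(4z + 9)).
For z > 0 we have 4z + 9 > 4z, so |(6z - 3)/(4z + 9) − (3/2)| = 66/(4(4z + 9)) < 66/(4·4z) = (33/8)/z.
Thus |(6z - 3)/(4z + 9) − (3/2)| < ε whenever z > (33/8)/ε.
Take K = (33/8)/ε. If z > K then |(6z - 3)/(4z + 9) − (3/2)| < (33/8)/z < ε.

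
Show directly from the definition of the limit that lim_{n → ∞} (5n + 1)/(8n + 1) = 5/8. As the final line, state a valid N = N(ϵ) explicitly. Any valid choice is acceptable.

Let ϵ > 0. For n ≥ 1, |(5n + 1)/(8n + 1) − (5/8)| = |3|/(8(8n + 1)) = 3/(8(8n + 1)).
Since 8n + 1 ≥ 8n for n ≥ 1, this is ≤ 3/(8·8n) = (3/64)/n.
So |(5n + 1)/(8n + 1) − (5/8)| < ϵ whenever n > (3/64)/ϵ.
Take N = (3/64)/ϵ. If n > N then |(5n + 1)/(8n + 1) − (5/8)| ≤ (3/64)/n < ϵ.

N = (3/64)/ϵ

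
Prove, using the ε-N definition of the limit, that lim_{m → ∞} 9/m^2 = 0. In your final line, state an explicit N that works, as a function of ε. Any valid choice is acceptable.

Let ε > 0. For m ≥ 1, |9/m^2 − 0| = 9/m^2.
9/m^2 < ε ⇔ m^2 > 9/ε ⇔ m > (9/ε)^{1/2}.
Take N = (9/ε)^{1/2}. Then m > N implies 9/m^2 < ε.

N = (9/ε)^{1/2}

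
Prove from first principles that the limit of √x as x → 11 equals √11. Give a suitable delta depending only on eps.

Fix eps > 0. We want delta > 0 such that 0 < |x − 11| < delta implies |√x − √11| < eps.
Rationalise: √x − √11 = (x − 11)/(√x + √11), so |√x − √11| = |x − 11|/(√x + √11).
Restrict delta ≤ 11 so that |x − 11| < 11 forces x > 0, and then √x + √11 > √11.
Hence |√x − √11| < |x − 11|/√11, which is < eps once |x − 11| < √11·eps.
Take delta = min(11, √11·eps). If 0 < |x − 11| < delta then x > 0 and |√x − √11| < |x − 11|/√11 < eps.

delta = min(11, √11·eps)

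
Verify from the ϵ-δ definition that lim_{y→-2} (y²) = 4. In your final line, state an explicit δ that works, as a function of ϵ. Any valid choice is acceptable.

Suppose ϵ > 0. We seek δ > 0 with 0 < |y + 2| < δ ⇒ |y² − 4| < ϵ.
Factor: y² − 4 = (y + 2)(y - 2), so |y² − 4| = |y + 2|·|y - 2|.
Restrict δ ≤ 1. Then |y + 2| < 1 gives |y| < 3, so by the triangle inequality |y - 2| ≤ 3 + 2 = 5.
Hence |y² − 4| ≤ 5|y + 2|, which is < ϵ once |y + 2| < ϵ/5.
Take δ = min(1, ϵ/5). If 0 < |y + 2| < δ then both bounds hold and |y² − 4| ≤ 5|y + 2| < 5·(ϵ/5) = ϵ.

δ = min(1, ϵ/5)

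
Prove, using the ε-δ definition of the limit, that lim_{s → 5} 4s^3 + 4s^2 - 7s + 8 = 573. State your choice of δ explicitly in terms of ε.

Fix ε > 0. We want δ > 0 such that 0 < |s − 5| < δ implies |(4s^3 + 4s^2 - 7s + 8) − 573| < ε.
(4s^3 + 4s^2 - 7s + 8) − 573 = 4s^3 + 4s^2 - 7s - 565 = (s − 5)(4s^2 + 24s + 113).
So |(4s^3 + 4s^2 - 7s + 8) − 573| = |s − 5|·|4s^2 + 24s + 113|.
Assume first that |s − 5| < 2, so |s| < 7. Then |4s^2 + 24s + 113| ≤ 4·7^2 + 24·7 + 113 = 477.
Hence |(4s^3 + 4s^2 - 7s + 8) − 573| ≤ 477|s − 5| < ε provided |s − 5| < ε/477.
Choosing δ = min(2, ε/477) ensures both conditions, hence |(4s^3 + 4s^2 - 7s + 8) − 573| < ε.

δ = min(2, ε/477)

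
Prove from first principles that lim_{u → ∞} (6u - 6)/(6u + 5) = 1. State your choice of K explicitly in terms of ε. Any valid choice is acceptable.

Let ε > 0. We seek K > 0 such that u > K implies |(6u - 6)/(6u + 5) − 1| < ε.
(6u - 6)/(6u + 5) − 1 = (6(6u - 6) − 6(6u + 5)) / (6(6u + 5)) = -66/(6(6u + 5)).
For u > 0 we have 6u + 5 > 6u, so |(6u - 6)/(6u + 5) − 1| = 66/(6(6u + 5)) < 66/(6·6u) = (11/6)/u.
Thus |(6u - 6)/(6u + 5) − 1| < ε whenever u > (11/6)/ε.
Take K = (11/6)/ε. If u > K then |(6u - 6)/(6u + 5) − 1| < (11/6)/u < ε.

K = (11/6)/ε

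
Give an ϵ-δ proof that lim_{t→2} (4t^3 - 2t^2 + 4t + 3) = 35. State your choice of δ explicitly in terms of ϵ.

Let ϵ > 0. We want δ > 0 such that 0 < |t − 2| < δ implies |(4t^3 - 2t^2 + 4t + 3) − 35| < ϵ.
(4t^3 - 2t^2 + 4t + 3) − 35 = 4t^3 - 2t^2 + 4t - 32 = (t − 2)(4t^2 + 6t + 16).
So |(4t^3 - 2t^2 + 4t + 3) − 35| = |t − 2|·|4t^2 + 6t + 16|.
Require δ ≤ 2. Then |t − 2| < 2 gives |t| < 4, and by the triangle inequality |4t^2 + 6t + 16| ≤ 4·4^2 + 6·4 + 16 = 104.
Hence |(4t^3 - 2t^2 + 4t + 3) − 35| ≤ 104|t − 2| < ϵ provided |t − 2| < ϵ/104.
Choosing δ = min(2, ϵ/104) ensures both conditions, hence |(4t^3 - 2t^2 + 4t + 3) − 35| < ϵ.

δ = min(2, ϵ/104)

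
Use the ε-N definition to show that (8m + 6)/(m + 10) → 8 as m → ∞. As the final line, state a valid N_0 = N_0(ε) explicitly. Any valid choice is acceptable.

Suppose ε > 0. For m ≥ 1, |(8m + 6)/(m + 10) − 8| = |-74|/((m + 10)) = 74/((m + 10)).
Since m + 10 ≥ m for m ≥ 1, this is ≤ 74/(m) = 74/m.
So |(8m + 6)/(m + 10) − 8| < ε whenever m > 74/ε.
Take N_0 = 74/ε. If m > N_0 then |(8m + 6)/(m + 10) − 8| ≤ 74/m < ε.

N_0 = 74/ε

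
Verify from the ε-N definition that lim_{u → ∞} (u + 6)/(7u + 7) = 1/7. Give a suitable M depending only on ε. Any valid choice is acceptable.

M = (5/7)/ε

Suppose ε > 0. We seek M > 0 such that u > M implies |(u + 6)/(7u + 7) − (1/7)| < ε.
(u + 6)/(7u + 7) − (1/7) = (7(u + 6) − (7u + 7)) / (7(7u + 7)) = 35/(7(7u + 7)).
For u > 0 we have 7u + 7 > 7u, so |(u + 6)/(7u + 7) − (1/7)| = 35/(7(7u + 7)) < 35/(7·7u) = (5/7)/u.
Thus |(u + 6)/(7u + 7) − (1/7)| < ε whenever u > (5/7)/ε.
Take M = (5/7)/ε. If u > M then |(u + 6)/(7u + 7) − (1/7)| < (5/7)/u < ε.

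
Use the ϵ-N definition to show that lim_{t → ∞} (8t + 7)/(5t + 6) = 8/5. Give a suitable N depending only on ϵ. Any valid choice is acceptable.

Fix ϵ > 0. We seek N > 0 such that t > N implies |(8t + 7)/(5t + 6) − (8/5)| < ϵ.
(8t + 7)/(5t + 6) − (8/5) = (5(8t + 7) − 8(5t + 6)) / (5(5t + 6)) = -13/(5(5t + 6)).
For t > 0 we have 5t + 6 > 5t, so |(8t + 7)/(5t + 6) − (8/5)| = 13/(5(5t + 6)) < 13/(5·5t) = (13/25)/t.
Thus |(8t + 7)/(5t + 6) − (8/5)| < ϵ whenever t > (13/25)/ϵ.
Take N = (13/25)/ϵ. If t > N then |(8t + 7)/(5t + 6) − (8/5)| < (13/25)/t < ϵ.

N = (13/25)/ϵ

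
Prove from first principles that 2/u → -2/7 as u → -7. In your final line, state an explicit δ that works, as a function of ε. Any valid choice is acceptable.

δ = min(7/2, (49/4)ε)

Let ε > 0. We seek δ > 0 such that 0 < |u + 7| < δ implies |2/u + 2/7| < ε.
|2/u + 2/7| = 2·|-7 − u|/(7·|u|) = 2|u + 7|/(7|u|).
Restrict δ ≤ 7/2. Then |u + 7| < 7/2 gives |u| > 7/2, so 7|u| > 49/2.
Then |2/u + 2/7| < 2|u + 7|/(49/2), which is < ε when |u + 7| < (49/4)ε.
Take δ = min(7/2, (49/4)ε). Then 0 < |u + 7| < δ gives both |u + 7| < 7/2 and |u + 7| < (49/4)ε, so |2/u + 2/7| < ε.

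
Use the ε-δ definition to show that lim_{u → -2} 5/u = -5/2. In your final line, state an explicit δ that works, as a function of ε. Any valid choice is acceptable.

δ = min(1, (2/5)ε)

Let ε > 0 be given. We seek δ > 0 such that 0 < |u + 2| < δ implies |5/u + 5/2| < ε.
|5/u + 5/2| = 5·|-2 − u|/(2·|u|) = 5|u + 2|/(2|u|).
Require δ ≤ 1 so that |u| > 2 − 1 = 1, hence 2|u| > 2.
Then |5/u + 5/2| < 5|u + 2|/2, which is < ε when |u + 2| < (2/5)ε.
Take δ = min(1, (2/5)ε). Then 0 < |u + 2| < δ gives both |u + 2| < 1 and |u + 2| < (2/5)ε, so |5/u + 5/2| < ε.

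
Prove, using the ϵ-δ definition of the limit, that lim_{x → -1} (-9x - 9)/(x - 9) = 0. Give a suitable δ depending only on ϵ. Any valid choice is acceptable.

Fix ϵ > 0. We want δ > 0 with 0 < |x + 1| < δ ⇒ |(-9x - 9)/(x - 9) − 0| < ϵ.
Combining over a common denominator, (-9x - 9)/(x - 9) − 0 = [(-9x - 9)·(-10) − 0·(x - 9)] / [(-10)·(x - 9)] = 90(x + 1) / ((-10)(x - 9)).
So |(-9x - 9)/(x - 9) − 0| = 90|x + 1| / (10·|x − 9|).
Restrict δ ≤ 5. Then |x + 1| < 5 gives |x − 9| = |(x + 1) + (-10)| ≥ 10 − 5 = 5.
Hence |(-9x - 9)/(x - 9) − 0| < 90|x + 1|/(10·5) = (9/5)|x + 1|, which is < ϵ once |x + 1| < (5/9)ϵ.
Take δ = min(5, (5/9)ϵ). Then 0 < |x + 1| < δ forces both bounds, so |(-9x - 9)/(x - 9) − 0| < ϵ.

δ = min(5, (5/9)ϵ)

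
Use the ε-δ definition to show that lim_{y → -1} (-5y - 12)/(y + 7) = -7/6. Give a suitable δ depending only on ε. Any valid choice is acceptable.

Suppose ε > 0. We want δ > 0 with 0 < |y + 1| < δ ⇒ |(-5y - 12)/(y + 7) + 7/6| < ε.
Combining over a common denominator, (-5y - 12)/(y + 7) + 7/6 = [(-5y - 12)·6 − (-7)·(y + 7)] / [6·(y + 7)] = -23(y + 1) / (6(y + 7)).
So |(-5y - 12)/(y + 7) + 7/6| = 23|y + 1| / (6·|y + 7|).
Restrict δ ≤ 3. Then |y + 1| < 3 gives |y + 7| = |(y + 1) + 6| ≥ 6 − 3 = 3.
Hence |(-5y - 12)/(y + 7) + 7/6| < 23|y + 1|/(6·3) = (23/18)|y + 1|, which is < ε once |y + 1| < (18/23)ε.
Take δ = min(3, (18/23)ε). Then 0 < |y + 1| < δ forces both bounds, so |(-5y - 12)/(y + 7) + 7/6| < ε.

δ = min(3, (18/23)ε)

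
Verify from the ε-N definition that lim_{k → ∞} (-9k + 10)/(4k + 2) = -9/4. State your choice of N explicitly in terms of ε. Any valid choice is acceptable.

Suppose ε > 0. For k ≥ 1, |(-9k + 10)/(4k + 2) + 9/4| = |58|/(4(4k + 2)) = 58/(4(4k + 2)).
Since 4k + 2 ≥ 4k for k ≥ 1, this is ≤ 58/(4·4k) = (29/8)/k.
So |(-9k + 10)/(4k + 2) + 9/4| < ε whenever k > (29/8)/ε.
Take N = (29/8)/ε. If k > N then |(-9k + 10)/(4k + 2) + 9/4| ≤ (29/8)/k < ε.

N = (29/8)/ε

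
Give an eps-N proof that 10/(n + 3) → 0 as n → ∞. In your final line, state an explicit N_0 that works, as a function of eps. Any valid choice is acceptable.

Let eps > 0 be given. For n ≥ 1, |10/(n + 3) − 0| = 10/(n + 3) ≤ 10/n.
We need 10/n < eps, i.e. n > 10/eps.
Take N_0 = 10/eps. If n > N_0 then |10/(n + 3)| ≤ 10/n < eps.

N_0 = 10/eps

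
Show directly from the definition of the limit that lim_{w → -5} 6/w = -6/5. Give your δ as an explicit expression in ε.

Suppose ε > 0. We seek δ > 0 such that 0 < |w + 5| < δ implies |6/w + 6/5| < ε.
|6/w + 6/5| = 6·|-5 − w|/(5·|w|) = 6|w + 5|/(5|w|).
Restrict δ ≤ 5/2. Then |w + 5| < 5/2 gives |w| > 5/2, so 5|w| > 25/2.
Then |6/w + 6/5| < 6|w + 5|/(25/2), which is < ε when |w + 5| < (25/12)ε.
Take δ = min(5/2, (25/12)ε). Then 0 < |w + 5| < δ gives both |w + 5| < 5/2 and |w + 5| < (25/12)ε, so |6/w + 6/5| < ε.

δ = min(5/2, (25/12)ε)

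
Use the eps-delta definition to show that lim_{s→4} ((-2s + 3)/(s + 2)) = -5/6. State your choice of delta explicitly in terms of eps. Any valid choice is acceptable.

delta = min(3, (18/7)eps)

Let eps > 0 be given. We want delta > 0 with 0 < |s − 4| < delta ⇒ |(-2s + 3)/(s + 2) + 5/6| < eps.
Combining over a common denominator, (-2s + 3)/(s + 2) + 5/6 = [(-2s + 3)·6 − (-5)·(s + 2)] / [6·(s + 2)] = -7(s − 4) / (6(s + 2)).
So |(-2s + 3)/(s + 2) + 5/6| = 7|s − 4| / (6·|s + 2|).
Restrict delta ≤ 3. Then |s − 4| < 3 gives |s + 2| = |(s − 4) + 6| ≥ 6 − 3 = 3.
Hence |(-2s + 3)/(s + 2) + 5/6| < 7|s − 4|/(6·3) = (7/18)|s − 4|, which is < eps once |s − 4| < (18/7)eps.
Take delta = min(3, (18/7)eps). Then 0 < |s − 4| < delta forces both bounds, so |(-2s + 3)/(s + 2) + 5/6| < eps.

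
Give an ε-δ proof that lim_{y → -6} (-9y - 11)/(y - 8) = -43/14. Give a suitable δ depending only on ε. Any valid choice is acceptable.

δ = min(7, (98/83)ε)

Let ε > 0. We want δ > 0 with 0 < |y + 6| < δ ⇒ |(-9y - 11)/(y - 8) + 43/14| < ε.
Combining over a common denominator, (-9y - 11)/(y - 8) + 43/14 = [(-9y - 11)·(-14) − 43·(y - 8)] / [(-14)·(y - 8)] = 83(y + 6) / ((-14)(y - 8)).
So |(-9y - 11)/(y - 8) + 43/14| = 83|y + 6| / (14·|y − 8|).
Require δ ≤ 7, so |y − 8| ≥ |-14| − |y + 6| > 14 − 7 = 7.
Hence |(-9y - 11)/(y - 8) + 43/14| < 83|y + 6|/(14·7) = (83/98)|y + 6|, which is < ε once |y + 6| < (98/83)ε.
Take δ = min(7, (98/83)ε). Then 0 < |y + 6| < δ forces both bounds, so |(-9y - 11)/(y - 8) + 43/14| < ε.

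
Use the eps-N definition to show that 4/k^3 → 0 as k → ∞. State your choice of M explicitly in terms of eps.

Let eps > 0 be given. For k ≥ 1, |4/k^3 − 0| = 4/k^3.
4/k^3 < eps ⇔ k^3 > 4/eps ⇔ k > (4/eps)^{1/3}.
Take M = (4/eps)^{1/3}. Then k > M implies 4/k^3 < eps.

M = (4/eps)^{1/3}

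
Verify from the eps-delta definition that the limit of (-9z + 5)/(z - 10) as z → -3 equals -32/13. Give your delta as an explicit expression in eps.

delta = min(13/2, (169/170)eps)

Let eps > 0. We want delta > 0 with 0 < |z + 3| < delta ⇒ |(-9z + 5)/(z - 10) + 32/13| < eps.
Combining over a common denominator, (-9z + 5)/(z - 10) + 32/13 = [(-9z + 5)·(-13) − 32·(z - 10)] / [(-13)·(z - 10)] = 85(z + 3) / ((-13)(z - 10)).
So |(-9z + 5)/(z - 10) + 32/13| = 85|z + 3| / (13·|z − 10|).
Restrict delta ≤ 13/2. Then |z + 3| < 13/2 gives |z − 10| = |(z + 3) + (-13)| ≥ 13 − 13/2 = 13/2.
Hence |(-9z + 5)/(z - 10) + 32/13| < 85|z + 3|/(13·(13/2)) = (170/169)|z + 3|, which is < eps once |z + 3| < (169/170)eps.
Take delta = min(13/2, (169/170)eps). Then 0 < |z + 3| < delta forces both bounds, so |(-9z + 5)/(z - 10) + 32/13| < eps.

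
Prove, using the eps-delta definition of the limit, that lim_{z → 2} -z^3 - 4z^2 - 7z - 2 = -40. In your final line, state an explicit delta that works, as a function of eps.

delta = min(1, eps/46)

Let eps > 0 be given. We want delta > 0 such that 0 < |z − 2| < delta implies |(-z^3 - 4z^2 - 7z - 2) + 40| < eps.
(-z^3 - 4z^2 - 7z - 2) + 40 = -z^3 - 4z^2 - 7z + 38 = (z − 2)(-z^2 - 6z - 19).
So |(-z^3 - 4z^2 - 7z - 2) + 40| = |z − 2|·|-z^2 - 6z - 19|.
Assume first that |z − 2| < 1, so |z| < 3. Then |-z^2 - 6z - 19| ≤ 3^2 + 6·3 + 19 = 46.
Hence |(-z^3 - 4z^2 - 7z - 2) + 40| ≤ 46|z − 2| < eps provided |z − 2| < eps/46.
Take delta = min(1, eps/46). Then 0 < |z − 2| < delta gives both |z − 2| < 1 and |z − 2| < eps/46, so |(-z^3 - 4z^2 - 7z - 2) + 40| < eps.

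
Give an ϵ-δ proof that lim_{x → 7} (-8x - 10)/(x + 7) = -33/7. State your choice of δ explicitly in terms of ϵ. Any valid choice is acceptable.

Fix ϵ > 0. We want δ > 0 with 0 < |x − 7| < δ ⇒ |(-8x - 10)/(x + 7) + 33/7| < ϵ.
Combining over a common denominator, (-8x - 10)/(x + 7) + 33/7 = [(-8x - 10)·14 − (-66)·(x + 7)] / [14·(x + 7)] = -46(x − 7) / (14(x + 7)).
So |(-8x - 10)/(x + 7) + 33/7| = 46|x − 7| / (14·|x + 7|).
Require δ ≤ 7, so |x + 7| ≥ |14| − |x − 7| > 14 − 7 = 7.
Hence |(-8x - 10)/(x + 7) + 33/7| < 46|x − 7|/(14·7) = (23/49)|x − 7|, which is < ϵ once |x − 7| < (49/23)ϵ.
Take δ = min(7, (49/23)ϵ). Then 0 < |x − 7| < δ forces both bounds, so |(-8x - 10)/(x + 7) + 33/7| < ϵ.

δ = min(7, (49/23)ϵ)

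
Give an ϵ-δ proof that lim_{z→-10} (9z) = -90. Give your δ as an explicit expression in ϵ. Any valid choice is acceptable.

Let ϵ > 0. We need δ > 0 so that 0 < |z + 10| < δ implies |(9z) + 90| < ϵ.
Since (9z) + 90 = 9(z + 10), we have |(9z) + 90| = 9|z + 10|.
Thus it suffices that |z + 10| < ϵ/9.
Take δ = ϵ/9. If 0 < |z + 10| < δ then |(9z) + 90| = 9|z + 10| < 9·(ϵ/9) = ϵ.

δ = ϵ/9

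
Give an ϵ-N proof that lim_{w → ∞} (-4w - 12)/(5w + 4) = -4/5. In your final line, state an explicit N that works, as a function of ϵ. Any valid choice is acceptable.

Let ϵ > 0. We seek N > 0 such that w > N implies |(-4w - 12)/(5w + 4) + 4/5| < ϵ.
(-4w - 12)/(5w + 4) + 4/5 = (5(-4w - 12) − (-4)(5w + 4)) / (5(5w + 4)) = -44/(5(5w + 4)).
For w > 0 we have 5w + 4 > 5w, so |(-4w - 12)/(5w + 4) + 4/5| = 44/(5(5w + 4)) < 44/(5·5w) = (44/25)/w.
Thus |(-4w - 12)/(5w + 4) + 4/5| < ϵ whenever w > (44/25)/ϵ.
Take N = (44/25)/ϵ. If w > N then |(-4w - 12)/(5w + 4) + 4/5| < (44/25)/w < ϵ.

N = (44/25)/ϵ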